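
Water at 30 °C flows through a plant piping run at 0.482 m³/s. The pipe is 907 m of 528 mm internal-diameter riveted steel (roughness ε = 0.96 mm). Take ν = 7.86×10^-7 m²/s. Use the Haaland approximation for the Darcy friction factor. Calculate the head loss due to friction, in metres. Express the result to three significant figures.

h_f ≈ 9.76 m

V = 4Q/(πD²) = 4·0.482/(π·0.528²) = 2.201 m/s
Re = VD/ν = 2.201·0.528/7.86×10^-7 = 1.48×10^6 → turbulent
ε/D = 0.96/528 = 0.00182
Haaland: f = 0.02300
h_f = f(L/D)V²/(2g) = 0.02300·(907/0.528)·2.201²/(2·9.81) = 9.759 m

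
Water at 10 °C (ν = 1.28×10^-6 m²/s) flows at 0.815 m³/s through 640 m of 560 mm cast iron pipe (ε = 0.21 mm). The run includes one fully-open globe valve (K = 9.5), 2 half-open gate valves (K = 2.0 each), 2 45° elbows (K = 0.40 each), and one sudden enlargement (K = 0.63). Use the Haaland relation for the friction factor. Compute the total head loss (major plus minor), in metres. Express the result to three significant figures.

V = 4Q/(πD²) = 3.309 m/s; V²/2g = 0.5581 m
Re = 1.45×10^6, ε/D = 3.75×10^-4 → f = 0.01608 (Haaland)
Major: h_f = f(L/D)·V²/2g = 0.01608·1143·0.5581 = 10.26 m
Minor: ΣK = 14.9; h_m = ΣK·V²/2g = 8.332 m
Total H_L = 10.26 + 8.332 = 18.59 m

H_L ≈ 18.6 m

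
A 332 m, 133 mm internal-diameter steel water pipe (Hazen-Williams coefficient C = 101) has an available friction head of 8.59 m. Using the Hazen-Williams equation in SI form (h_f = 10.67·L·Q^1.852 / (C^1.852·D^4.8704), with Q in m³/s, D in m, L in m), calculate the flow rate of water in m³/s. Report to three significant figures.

Rearranging: Q = [h_f·C^1.852·D^4.8704 / (10.67·L)]^(1/1.852)
Q = [8.59·101^1.852·0.133^4.8704 / (10.67·332)]^0.540 = 0.01941 m³/s

Q ≈ 0.0194 m³/s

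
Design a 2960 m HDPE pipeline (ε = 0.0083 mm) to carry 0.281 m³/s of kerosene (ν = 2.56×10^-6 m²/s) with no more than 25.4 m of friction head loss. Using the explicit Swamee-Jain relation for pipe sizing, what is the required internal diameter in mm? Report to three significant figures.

Swamee-Jain (Type III): D = 0.66·[ε^1.25·(LQ²/(gh_f))^4.75 + ν·Q^9.4·(L/(gh_f))^5.2]^0.04
LQ²/(gh_f) = 0.9380; L/(gh_f) = 11.88
Term 1 = ε^1.25·(…)^4.75 = 3.29×10^-7; Term 2 = ν·Q^9.4·(…)^5.2 = 6.53×10^-6
D = 0.66·(3.29×10^-7 + 6.53×10^-6)^0.04 = 0.4102 m = 410 mm
Check: V = 2.13 m/s, Re = 3.41×10^5, f = 0.01429, h_f = 23.8 m ≈ 25.4 m ✓

D ≈ 410 mm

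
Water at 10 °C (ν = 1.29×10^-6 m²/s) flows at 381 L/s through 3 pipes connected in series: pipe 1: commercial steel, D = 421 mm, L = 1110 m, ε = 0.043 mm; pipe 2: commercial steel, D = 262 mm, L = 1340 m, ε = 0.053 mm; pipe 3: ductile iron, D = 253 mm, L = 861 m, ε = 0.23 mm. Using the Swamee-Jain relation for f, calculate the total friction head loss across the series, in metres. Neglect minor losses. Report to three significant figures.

H ≈ 397 m

Pipe 1: V = 2.737 m/s, Re = 8.93×10^5, ε/D = 1.02×10^-4, f = 0.01367, h_1 = f(L/D)V²/2g = 13.76 m
Pipe 2: V = 7.067 m/s, Re = 1.44×10^6, ε/D = 2.02×10^-4, f = 0.01453, h_2 = f(L/D)V²/2g = 189.2 m
Pipe 3: V = 7.579 m/s, Re = 1.49×10^6, ε/D = 9.09×10^-4, f = 0.01948, h_3 = f(L/D)V²/2g = 194.1 m
Series → Q common, losses add: H = Σh = 397.0 m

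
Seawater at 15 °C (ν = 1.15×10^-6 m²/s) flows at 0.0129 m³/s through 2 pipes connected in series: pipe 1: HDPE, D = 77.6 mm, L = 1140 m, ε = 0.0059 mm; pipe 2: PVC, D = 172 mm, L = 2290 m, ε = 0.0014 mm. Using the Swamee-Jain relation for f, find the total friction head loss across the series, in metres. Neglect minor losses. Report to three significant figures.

Pipe 1: V = 2.728 m/s, Re = 1.84×10^5, ε/D = 7.60×10^-5, f = 0.01642, h_1 = f(L/D)V²/2g = 91.48 m
Pipe 2: V = 0.5552 m/s, Re = 8.30×10^4, ε/D = 8.14×10^-6, f = 0.01862, h_2 = f(L/D)V²/2g = 3.895 m
Series → Q common, losses add: H = Σh = 95.37 m

H ≈ 95.4 m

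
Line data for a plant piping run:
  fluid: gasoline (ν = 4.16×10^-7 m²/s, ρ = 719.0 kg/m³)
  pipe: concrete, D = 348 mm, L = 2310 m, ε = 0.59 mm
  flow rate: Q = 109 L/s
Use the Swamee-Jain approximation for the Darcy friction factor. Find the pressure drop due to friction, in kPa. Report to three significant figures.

V = 4Q/(πD²) = 4·0.109/(π·0.348²) = 1.146 m/s
Re = VD/ν = 1.146·0.348/4.16×10^-7 = 9.59×10^5 → turbulent
ε/D = 0.59/348 = 0.00170
Swamee-Jain: f = 0.02272
h_f = f(L/D)V²/(2g) = 0.02272·(2310/0.348)·1.146²/(2·9.81) = 10.10 m
Δp = ρg·h_f = 719.0·9.81·10.10 = 71.21 kPa

Δp ≈ 71.2 kPa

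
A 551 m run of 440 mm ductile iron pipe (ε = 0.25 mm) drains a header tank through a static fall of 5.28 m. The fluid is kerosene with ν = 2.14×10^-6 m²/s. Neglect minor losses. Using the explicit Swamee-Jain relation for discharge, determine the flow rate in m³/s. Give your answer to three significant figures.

Swamee-Jain (Type II): Q = -0.965·√(gD⁵h_f/L)·ln[ε/(3.7D) + √(3.17ν²L/(gD³h_f))]
√(gD⁵h_f/L) = √(9.81·0.440⁵·5.28/551) = 0.03937
ε/(3.7D) = 1.54×10^-4; √(3.17ν²L/(gD³h_f)) = 4.26×10^-5
Q = -0.965·0.03937·ln(1.961×10^-4) = 0.3244 m³/s
Check: V = 2.13 m/s, Re = 4.39×10^5, f = 0.01830, h_f = 5.32 m ≈ 5.28 m ✓

Q ≈ 0.324 m³/s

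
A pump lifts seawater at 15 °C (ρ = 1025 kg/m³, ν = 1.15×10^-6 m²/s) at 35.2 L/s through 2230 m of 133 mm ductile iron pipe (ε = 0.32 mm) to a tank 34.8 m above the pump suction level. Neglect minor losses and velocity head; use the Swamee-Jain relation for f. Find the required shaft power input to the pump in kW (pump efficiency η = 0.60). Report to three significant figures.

V = 4Q/(πD²) = 2.534 m/s; Re = 2.93×10^5; ε/D = 0.00241; f = 0.02531
h_f = f(L/D)V²/2g = 138.8 m
Total head H = z + h_f = 34.8 + 138.8 = 173.6 m
P_hyd = ρgQH = 1025·9.81·0.0352·173.6 = 61.45 kW
P_shaft = P_hyd/η = 61.45/0.60 = 102.4 kW

P_shaft ≈ 102 kW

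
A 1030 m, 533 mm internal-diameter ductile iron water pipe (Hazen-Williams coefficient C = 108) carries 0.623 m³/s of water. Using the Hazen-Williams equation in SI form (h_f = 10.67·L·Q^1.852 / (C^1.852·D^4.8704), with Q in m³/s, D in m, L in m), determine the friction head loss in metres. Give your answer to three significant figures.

h_f = 10.67·1030·0.623^1.852 / (108^1.852·0.533^4.8704) = 16.81 m

h_f ≈ 16.8 m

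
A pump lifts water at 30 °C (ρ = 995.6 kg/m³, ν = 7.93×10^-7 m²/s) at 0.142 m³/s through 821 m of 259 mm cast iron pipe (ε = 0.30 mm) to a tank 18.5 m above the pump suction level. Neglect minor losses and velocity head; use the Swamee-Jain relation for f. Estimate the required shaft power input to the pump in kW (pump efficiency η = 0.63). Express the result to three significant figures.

P_shaft ≈ 94.4 kW

V = 4Q/(πD²) = 2.695 m/s; Re = 8.80×10^5; ε/D = 0.00116; f = 0.02076
h_f = f(L/D)V²/2g = 24.37 m
Total head H = z + h_f = 18.5 + 24.37 = 42.87 m
P_hyd = ρgQH = 995.6·9.81·0.142·42.87 = 59.45 kW
P_shaft = P_hyd/η = 59.45/0.63 = 94.36 kW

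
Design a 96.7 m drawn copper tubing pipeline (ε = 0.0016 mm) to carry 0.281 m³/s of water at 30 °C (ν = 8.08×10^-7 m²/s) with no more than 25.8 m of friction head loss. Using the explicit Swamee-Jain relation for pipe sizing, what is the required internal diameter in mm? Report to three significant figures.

Swamee-Jain (Type III): D = 0.66·[ε^1.25·(LQ²/(gh_f))^4.75 + ν·Q^9.4·(L/(gh_f))^5.2]^0.04
LQ²/(gh_f) = 0.03017; L/(gh_f) = 0.3821
Term 1 = ε^1.25·(…)^4.75 = 3.41×10^-15; Term 2 = ν·Q^9.4·(…)^5.2 = 3.57×10^-14
D = 0.66·(3.41×10^-15 + 3.57×10^-14)^0.04 = 0.1920 m = 192 mm
Check: V = 9.71 m/s, Re = 2.31×10^6, f = 0.01048, h_f = 25.4 m ≈ 25.8 m ✓

D ≈ 192 mm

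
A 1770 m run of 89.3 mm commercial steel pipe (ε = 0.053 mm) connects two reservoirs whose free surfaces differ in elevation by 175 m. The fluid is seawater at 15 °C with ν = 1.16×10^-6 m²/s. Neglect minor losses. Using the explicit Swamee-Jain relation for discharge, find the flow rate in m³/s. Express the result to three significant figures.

Q ≈ 0.0189 m³/s

Swamee-Jain (Type II): Q = -0.965·√(gD⁵h_f/L)·ln[ε/(3.7D) + √(3.17ν²L/(gD³h_f))]
√(gD⁵h_f/L) = √(9.81·0.0893⁵·175/1770) = 0.002347
ε/(3.7D) = 1.60×10^-4; √(3.17ν²L/(gD³h_f)) = 7.86×10^-5
Q = -0.965·0.002347·ln(2.390×10^-4) = 0.01889 m³/s
Check: V = 3.02 m/s, Re = 2.32×10^5, f = 0.01918, h_f = 176 m ≈ 175 m ✓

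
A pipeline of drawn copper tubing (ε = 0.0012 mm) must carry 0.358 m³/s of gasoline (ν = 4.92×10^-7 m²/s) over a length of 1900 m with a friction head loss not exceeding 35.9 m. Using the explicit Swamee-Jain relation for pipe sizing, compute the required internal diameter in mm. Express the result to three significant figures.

Swamee-Jain (Type III): D = 0.66·[ε^1.25·(LQ²/(gh_f))^4.75 + ν·Q^9.4·(L/(gh_f))^5.2]^0.04
LQ²/(gh_f) = 0.6914; L/(gh_f) = 5.395
Term 1 = ε^1.25·(…)^4.75 = 6.88×10^-9; Term 2 = ν·Q^9.4·(…)^5.2 = 2.02×10^-7
D = 0.66·(6.88×10^-9 + 2.02×10^-7)^0.04 = 0.3567 m = 357 mm
Check: V = 3.58 m/s, Re = 2.60×10^6, f = 0.01010, h_f = 35.2 m ≈ 35.9 m ✓

D ≈ 357 mm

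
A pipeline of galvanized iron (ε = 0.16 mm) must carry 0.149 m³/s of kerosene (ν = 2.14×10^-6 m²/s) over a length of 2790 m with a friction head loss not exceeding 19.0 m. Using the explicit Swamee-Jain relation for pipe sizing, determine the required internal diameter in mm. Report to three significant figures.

Swamee-Jain (Type III): D = 0.66·[ε^1.25·(LQ²/(gh_f))^4.75 + ν·Q^9.4·(L/(gh_f))^5.2]^0.04
LQ²/(gh_f) = 0.3323; L/(gh_f) = 14.97
Term 1 = ε^1.25·(…)^4.75 = 9.61×10^-8; Term 2 = ν·Q^9.4·(…)^5.2 = 4.67×10^-8
D = 0.66·(9.61×10^-8 + 4.67×10^-8)^0.04 = 0.3513 m = 351 mm
Check: V = 1.54 m/s, Re = 2.52×10^5, f = 0.01831, h_f = 17.5 m ≈ 19.0 m ✓

D ≈ 351 mm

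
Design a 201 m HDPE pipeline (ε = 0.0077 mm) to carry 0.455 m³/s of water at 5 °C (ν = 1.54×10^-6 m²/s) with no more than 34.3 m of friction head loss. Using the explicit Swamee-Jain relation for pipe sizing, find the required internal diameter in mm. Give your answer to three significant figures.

D ≈ 261 mm

Swamee-Jain (Type III): D = 0.66·[ε^1.25·(LQ²/(gh_f))^4.75 + ν·Q^9.4·(L/(gh_f))^5.2]^0.04
LQ²/(gh_f) = 0.1237; L/(gh_f) = 0.5974
Term 1 = ε^1.25·(…)^4.75 = 1.98×10^-11; Term 2 = ν·Q^9.4·(…)^5.2 = 6.45×10^-11
D = 0.66·(1.98×10^-11 + 6.45×10^-11)^0.04 = 0.2610 m = 261 mm
Check: V = 8.51 m/s, Re = 1.44×10^6, f = 0.01175, h_f = 33.4 m ≈ 34.3 m ✓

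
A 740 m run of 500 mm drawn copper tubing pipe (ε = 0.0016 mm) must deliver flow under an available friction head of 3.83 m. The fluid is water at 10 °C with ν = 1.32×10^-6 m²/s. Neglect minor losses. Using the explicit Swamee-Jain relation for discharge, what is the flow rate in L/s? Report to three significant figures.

Swamee-Jain (Type II): Q = -0.965·√(gD⁵h_f/L)·ln[ε/(3.7D) + √(3.17ν²L/(gD³h_f))]
√(gD⁵h_f/L) = √(9.81·0.500⁵·3.83/740) = 0.03983
ε/(3.7D) = 8.65×10^-7; √(3.17ν²L/(gD³h_f)) = 2.95×10^-5
Q = -0.965·0.03983·ln(3.037×10^-5) = 0.3998 m³/s
Check: V = 2.04 m/s, Re = 7.71×10^5, f = 0.01220, h_f = 3.82 m ≈ 3.83 m ✓

Q ≈ 400 L/s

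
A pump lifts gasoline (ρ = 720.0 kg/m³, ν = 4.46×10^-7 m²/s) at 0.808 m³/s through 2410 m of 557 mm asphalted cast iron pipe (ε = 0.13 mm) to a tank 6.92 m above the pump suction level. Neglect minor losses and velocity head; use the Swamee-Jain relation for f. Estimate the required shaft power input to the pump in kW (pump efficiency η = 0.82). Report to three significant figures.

V = 4Q/(πD²) = 3.316 m/s; Re = 4.14×10^6; ε/D = 2.33×10^-4; f = 0.01446
h_f = f(L/D)V²/2g = 35.06 m
Total head H = z + h_f = 6.92 + 35.06 = 41.98 m
P_hyd = ρgQH = 720.0·9.81·0.808·41.98 = 239.6 kW
P_shaft = P_hyd/η = 239.6/0.82 = 292.2 kW

P_shaft ≈ 292 kW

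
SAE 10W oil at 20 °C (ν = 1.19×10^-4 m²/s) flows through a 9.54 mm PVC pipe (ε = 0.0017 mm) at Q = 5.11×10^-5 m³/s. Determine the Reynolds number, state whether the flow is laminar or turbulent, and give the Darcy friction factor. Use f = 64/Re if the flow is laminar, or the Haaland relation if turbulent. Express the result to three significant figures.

V = 4Q/(πD²) = 0.7149 m/s
Re = VD/ν = 0.7149·0.00954/1.19×10^-4 = 57.3
Re < 2300 → laminar → f = 64/Re = 1.117

Re ≈ 57.3; laminar; f = 64/Re ≈ 1.12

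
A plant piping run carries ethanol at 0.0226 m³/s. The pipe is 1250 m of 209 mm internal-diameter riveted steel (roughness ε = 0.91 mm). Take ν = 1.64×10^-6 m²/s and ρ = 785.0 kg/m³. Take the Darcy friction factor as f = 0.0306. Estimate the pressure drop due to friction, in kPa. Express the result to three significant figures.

Δp ≈ 31.2 kPa

V = 4Q/(πD²) = 4·0.0226/(π·0.209²) = 0.6588 m/s
h_f = f(L/D)V²/(2g) = 0.03060·(1250/0.209)·0.6588²/(2·9.81) = 4.048 m
Δp = ρg·h_f = 785.0·9.81·4.048 = 31.17 kPa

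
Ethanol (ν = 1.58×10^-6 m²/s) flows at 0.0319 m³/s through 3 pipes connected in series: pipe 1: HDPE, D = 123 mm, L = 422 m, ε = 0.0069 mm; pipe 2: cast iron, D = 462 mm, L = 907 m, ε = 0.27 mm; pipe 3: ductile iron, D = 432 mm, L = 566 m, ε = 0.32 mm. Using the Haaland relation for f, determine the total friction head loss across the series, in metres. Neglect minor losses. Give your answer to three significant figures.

Pipe 1: V = 2.685 m/s, Re = 2.09×10^5, ε/D = 5.61×10^-5, f = 0.01575, h_1 = f(L/D)V²/2g = 19.86 m
Pipe 2: V = 0.1903 m/s, Re = 5.56×10^4, ε/D = 5.84×10^-4, f = 0.02213, h_2 = f(L/D)V²/2g = 0.08019 m
Pipe 3: V = 0.2176 m/s, Re = 5.95×10^4, ε/D = 7.41×10^-4, f = 0.02241, h_3 = f(L/D)V²/2g = 0.07088 m
Series → Q common, losses add: H = Σh = 20.01 m

H ≈ 20.0 m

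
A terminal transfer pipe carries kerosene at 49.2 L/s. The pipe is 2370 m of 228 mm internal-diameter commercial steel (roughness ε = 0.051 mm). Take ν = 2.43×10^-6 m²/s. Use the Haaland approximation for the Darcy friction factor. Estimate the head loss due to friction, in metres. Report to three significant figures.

h_f ≈ 14.2 m

V = 4Q/(πD²) = 4·0.0492/(π·0.228²) = 1.205 m/s
Re = VD/ν = 1.205·0.228/2.43×10^-6 = 1.13×10^5 → turbulent
ε/D = 0.051/228 = 2.24×10^-4
Haaland: f = 0.01848
h_f = f(L/D)V²/(2g) = 0.01848·(2370/0.228)·1.205²/(2·9.81) = 14.21 m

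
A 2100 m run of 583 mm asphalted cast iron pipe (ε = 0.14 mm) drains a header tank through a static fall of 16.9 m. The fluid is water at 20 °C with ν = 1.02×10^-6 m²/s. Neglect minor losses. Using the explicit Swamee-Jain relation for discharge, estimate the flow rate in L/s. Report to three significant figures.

Q ≈ 664 L/s

Swamee-Jain (Type II): Q = -0.965·√(gD⁵h_f/L)·ln[ε/(3.7D) + √(3.17ν²L/(gD³h_f))]
√(gD⁵h_f/L) = √(9.81·0.583⁵·16.9/2100) = 0.07292
ε/(3.7D) = 6.49×10^-5; √(3.17ν²L/(gD³h_f)) = 1.45×10^-5
Q = -0.965·0.07292·ln(7.942×10^-5) = 0.6643 m³/s
Check: V = 2.49 m/s, Re = 1.42×10^6, f = 0.01496, h_f = 17.0 m ≈ 16.9 m ✓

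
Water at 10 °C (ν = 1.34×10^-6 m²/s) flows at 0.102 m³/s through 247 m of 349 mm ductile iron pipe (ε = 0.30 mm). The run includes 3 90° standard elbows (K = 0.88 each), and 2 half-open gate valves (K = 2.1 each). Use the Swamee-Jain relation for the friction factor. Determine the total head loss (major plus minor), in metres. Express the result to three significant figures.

H_L ≈ 1.23 m

V = 4Q/(πD²) = 1.066 m/s; V²/2g = 0.05795 m
Re = 2.78×10^5, ε/D = 8.60×10^-4 → f = 0.02022 (Swamee-Jain)
Major: h_f = f(L/D)·V²/2g = 0.02022·707.7·0.05795 = 0.8293 m
Minor: ΣK = 6.84; h_m = ΣK·V²/2g = 0.3963 m
Total H_L = 0.8293 + 0.3963 = 1.226 m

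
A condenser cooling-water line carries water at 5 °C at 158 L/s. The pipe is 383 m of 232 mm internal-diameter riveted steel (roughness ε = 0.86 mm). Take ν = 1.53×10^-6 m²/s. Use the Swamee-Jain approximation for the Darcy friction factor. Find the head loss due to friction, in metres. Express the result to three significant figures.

V = 4Q/(πD²) = 4·0.158/(π·0.232²) = 3.738 m/s
Re = VD/ν = 3.738·0.232/1.53×10^-6 = 5.67×10^5 → turbulent
ε/D = 0.86/232 = 0.00371
Swamee-Jain: f = 0.02810
h_f = f(L/D)V²/(2g) = 0.02810·(383/0.232)·3.738²/(2·9.81) = 33.02 m

h_f ≈ 33.0 m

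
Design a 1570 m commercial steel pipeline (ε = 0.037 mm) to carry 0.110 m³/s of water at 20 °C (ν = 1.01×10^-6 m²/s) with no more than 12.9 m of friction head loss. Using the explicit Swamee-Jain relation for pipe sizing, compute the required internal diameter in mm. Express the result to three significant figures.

Swamee-Jain (Type III): D = 0.66·[ε^1.25·(LQ²/(gh_f))^4.75 + ν·Q^9.4·(L/(gh_f))^5.2]^0.04
LQ²/(gh_f) = 0.1501; L/(gh_f) = 12.41
Term 1 = ε^1.25·(…)^4.75 = 3.53×10^-10; Term 2 = ν·Q^9.4·(…)^5.2 = 4.79×10^-10
D = 0.66·(3.53×10^-10 + 4.79×10^-10)^0.04 = 0.2860 m = 286 mm
Check: V = 1.71 m/s, Re = 4.85×10^5, f = 0.01485, h_f = 12.2 m ≈ 12.9 m ✓

D ≈ 286 mm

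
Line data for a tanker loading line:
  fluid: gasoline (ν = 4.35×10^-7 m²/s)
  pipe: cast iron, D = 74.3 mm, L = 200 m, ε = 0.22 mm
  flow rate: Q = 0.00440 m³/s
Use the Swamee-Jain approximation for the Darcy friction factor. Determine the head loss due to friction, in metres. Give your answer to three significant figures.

h_f ≈ 3.82 m

V = 4Q/(πD²) = 4·0.00440/(π·0.0743²) = 1.015 m/s
Re = VD/ν = 1.015·0.0743/4.35×10^-7 = 1.73×10^5 → turbulent
ε/D = 0.22/74.3 = 0.00296
Swamee-Jain: f = 0.02704
h_f = f(L/D)V²/(2g) = 0.02704·(200/0.0743)·1.015²/(2·9.81) = 3.821 m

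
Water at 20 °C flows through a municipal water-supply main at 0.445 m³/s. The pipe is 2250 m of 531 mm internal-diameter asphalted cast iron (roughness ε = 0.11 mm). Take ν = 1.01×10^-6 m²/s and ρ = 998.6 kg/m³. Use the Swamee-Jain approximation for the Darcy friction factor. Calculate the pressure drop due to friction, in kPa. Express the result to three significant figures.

V = 4Q/(πD²) = 4·0.445/(π·0.531²) = 2.009 m/s
Re = VD/ν = 2.009·0.531/1.01×10^-6 = 1.06×10^6 → turbulent
ε/D = 0.11/531 = 2.07×10^-4
Swamee-Jain: f = 0.01480
h_f = f(L/D)V²/(2g) = 0.01480·(2250/0.531)·2.009²/(2·9.81) = 12.91 m
Δp = ρg·h_f = 998.6·9.81·12.91 = 126.5 kPa

Δp ≈ 126 kPa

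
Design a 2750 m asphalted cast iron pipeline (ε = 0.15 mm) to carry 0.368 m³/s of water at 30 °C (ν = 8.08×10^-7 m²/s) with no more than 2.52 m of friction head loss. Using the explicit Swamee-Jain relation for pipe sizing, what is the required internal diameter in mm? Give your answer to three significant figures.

Swamee-Jain (Type III): D = 0.66·[ε^1.25·(LQ²/(gh_f))^4.75 + ν·Q^9.4·(L/(gh_f))^5.2]^0.04
LQ²/(gh_f) = 15.06; L/(gh_f) = 111.2
Term 1 = ε^1.25·(…)^4.75 = 6.54; Term 2 = ν·Q^9.4·(…)^5.2 = 2.93
D = 0.66·(6.54 + 2.93)^0.04 = 0.7221 m = 722 mm
Check: V = 0.899 m/s, Re = 8.03×10^5, f = 0.01505, h_f = 2.36 m ≈ 2.52 m ✓

D ≈ 722 mm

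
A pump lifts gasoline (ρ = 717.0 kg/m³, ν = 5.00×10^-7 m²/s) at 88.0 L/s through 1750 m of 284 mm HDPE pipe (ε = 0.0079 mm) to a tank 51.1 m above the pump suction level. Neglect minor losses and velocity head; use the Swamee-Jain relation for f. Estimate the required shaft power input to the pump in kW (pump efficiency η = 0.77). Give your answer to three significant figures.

P_shaft ≈ 47.2 kW

V = 4Q/(πD²) = 1.389 m/s; Re = 7.89×10^5; ε/D = 2.78×10^-5; f = 0.01265
h_f = f(L/D)V²/2g = 7.665 m
Total head H = z + h_f = 51.1 + 7.665 = 58.77 m
P_hyd = ρgQH = 717.0·9.81·0.0880·58.77 = 36.37 kW
P_shaft = P_hyd/η = 36.37/0.77 = 47.24 kW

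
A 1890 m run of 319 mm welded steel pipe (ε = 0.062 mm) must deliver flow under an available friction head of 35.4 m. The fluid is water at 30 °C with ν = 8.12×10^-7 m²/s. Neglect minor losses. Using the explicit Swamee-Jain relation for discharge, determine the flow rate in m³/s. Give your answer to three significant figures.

Q ≈ 0.227 m³/s

Swamee-Jain (Type II): Q = -0.965·√(gD⁵h_f/L)·ln[ε/(3.7D) + √(3.17ν²L/(gD³h_f))]
√(gD⁵h_f/L) = √(9.81·0.319⁵·35.4/1890) = 0.02464
ε/(3.7D) = 5.25×10^-5; √(3.17ν²L/(gD³h_f)) = 1.87×10^-5
Q = -0.965·0.02464·ln(7.125×10^-5) = 0.2270 m³/s
Check: V = 2.84 m/s, Re = 1.12×10^6, f = 0.01462, h_f = 35.6 m ≈ 35.4 m ✓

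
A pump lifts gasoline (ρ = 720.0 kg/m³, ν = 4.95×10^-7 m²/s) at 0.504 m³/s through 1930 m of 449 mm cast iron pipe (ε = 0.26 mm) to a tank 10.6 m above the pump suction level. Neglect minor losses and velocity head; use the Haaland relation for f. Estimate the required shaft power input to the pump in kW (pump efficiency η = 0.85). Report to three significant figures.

V = 4Q/(πD²) = 3.183 m/s; Re = 2.89×10^6; ε/D = 5.79×10^-4; f = 0.01744
h_f = f(L/D)V²/2g = 38.71 m
Total head H = z + h_f = 10.6 + 38.71 = 49.31 m
P_hyd = ρgQH = 720.0·9.81·0.504·49.31 = 175.5 kW
P_shaft = P_hyd/η = 175.5/0.85 = 206.5 kW

P_shaft ≈ 207 kW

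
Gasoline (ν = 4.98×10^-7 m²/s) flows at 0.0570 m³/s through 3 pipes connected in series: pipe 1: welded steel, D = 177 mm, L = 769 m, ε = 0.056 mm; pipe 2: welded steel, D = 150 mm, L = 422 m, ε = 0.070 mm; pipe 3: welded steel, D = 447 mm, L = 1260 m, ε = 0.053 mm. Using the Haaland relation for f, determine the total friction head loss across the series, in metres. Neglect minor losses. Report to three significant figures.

Pipe 1: V = 2.317 m/s, Re = 8.23×10^5, ε/D = 3.16×10^-4, f = 0.01587, h_1 = f(L/D)V²/2g = 18.86 m
Pipe 2: V = 3.226 m/s, Re = 9.72×10^5, ε/D = 4.67×10^-4, f = 0.01695, h_2 = f(L/D)V²/2g = 25.29 m
Pipe 3: V = 0.3632 m/s, Re = 3.26×10^5, ε/D = 1.19×10^-4, f = 0.01522, h_3 = f(L/D)V²/2g = 0.2886 m
Series → Q common, losses add: H = Σh = 44.44 m

H ≈ 44.4 m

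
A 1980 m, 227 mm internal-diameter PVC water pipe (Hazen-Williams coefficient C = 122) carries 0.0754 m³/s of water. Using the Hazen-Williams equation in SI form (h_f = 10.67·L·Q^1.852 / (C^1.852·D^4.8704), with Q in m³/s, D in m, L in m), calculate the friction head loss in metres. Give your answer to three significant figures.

h_f ≈ 33.0 m

h_f = 10.67·1980·0.0754^1.852 / (122^1.852·0.227^4.8704) = 32.98 m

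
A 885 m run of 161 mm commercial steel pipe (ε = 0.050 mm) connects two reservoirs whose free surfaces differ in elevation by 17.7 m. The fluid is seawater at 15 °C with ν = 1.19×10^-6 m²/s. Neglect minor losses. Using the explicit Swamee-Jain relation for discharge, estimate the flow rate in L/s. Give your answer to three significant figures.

Q ≈ 38.9 L/s

Swamee-Jain (Type II): Q = -0.965·√(gD⁵h_f/L)·ln[ε/(3.7D) + √(3.17ν²L/(gD³h_f))]
√(gD⁵h_f/L) = √(9.81·0.161⁵·17.7/885) = 0.004607
ε/(3.7D) = 8.39×10^-5; √(3.17ν²L/(gD³h_f)) = 7.40×10^-5
Q = -0.965·0.004607·ln(1.580×10^-4) = 0.03891 m³/s
Check: V = 1.91 m/s, Re = 2.59×10^5, f = 0.01738, h_f = 17.8 m ≈ 17.7 m ✓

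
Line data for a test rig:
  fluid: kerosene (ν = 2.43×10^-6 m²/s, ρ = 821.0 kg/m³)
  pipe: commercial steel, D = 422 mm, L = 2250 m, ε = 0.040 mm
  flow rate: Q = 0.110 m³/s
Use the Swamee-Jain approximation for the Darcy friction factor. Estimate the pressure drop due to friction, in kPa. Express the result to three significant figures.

V = 4Q/(πD²) = 4·0.110/(π·0.422²) = 0.7865 m/s
Re = VD/ν = 0.7865·0.422/2.43×10^-6 = 1.37×10^5 → turbulent
ε/D = 0.040/422 = 9.48×10^-5
Swamee-Jain: f = 0.01742
h_f = f(L/D)V²/(2g) = 0.01742·(2250/0.422)·0.7865²/(2·9.81) = 2.928 m
Δp = ρg·h_f = 821.0·9.81·2.928 = 23.58 kPa

Δp ≈ 23.6 kPa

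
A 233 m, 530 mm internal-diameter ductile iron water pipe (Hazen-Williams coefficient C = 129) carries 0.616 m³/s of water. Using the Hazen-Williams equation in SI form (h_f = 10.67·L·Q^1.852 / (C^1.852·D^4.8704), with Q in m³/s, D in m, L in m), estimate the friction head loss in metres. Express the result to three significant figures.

h_f = 10.67·233·0.616^1.852 / (129^1.852·0.530^4.8704) = 2.754 m

h_f ≈ 2.75 m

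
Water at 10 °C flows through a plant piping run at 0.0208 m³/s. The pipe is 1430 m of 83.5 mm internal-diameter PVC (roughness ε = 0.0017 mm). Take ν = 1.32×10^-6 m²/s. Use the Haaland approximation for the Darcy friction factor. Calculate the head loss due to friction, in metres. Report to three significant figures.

V = 4Q/(πD²) = 4·0.0208/(π·0.0835²) = 3.798 m/s
Re = VD/ν = 3.798·0.0835/1.32×10^-6 = 2.40×10^5 → turbulent
ε/D = 0.0017/83.5 = 2.04×10^-5
Haaland: f = 0.01510
h_f = f(L/D)V²/(2g) = 0.01510·(1430/0.0835)·3.798²/(2·9.81) = 190.2 m

h_f ≈ 190 m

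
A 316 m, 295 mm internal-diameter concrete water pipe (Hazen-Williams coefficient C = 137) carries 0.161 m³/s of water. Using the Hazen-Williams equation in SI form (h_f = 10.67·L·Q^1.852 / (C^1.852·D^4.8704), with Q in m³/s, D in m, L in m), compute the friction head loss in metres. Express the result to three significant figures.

h_f = 10.67·316·0.161^1.852 / (137^1.852·0.295^4.8704) = 4.829 m

h_f ≈ 4.83 m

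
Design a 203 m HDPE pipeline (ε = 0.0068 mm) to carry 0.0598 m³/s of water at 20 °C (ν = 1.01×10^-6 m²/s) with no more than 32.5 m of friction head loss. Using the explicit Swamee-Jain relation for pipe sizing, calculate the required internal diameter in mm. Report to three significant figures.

Swamee-Jain (Type III): D = 0.66·[ε^1.25·(LQ²/(gh_f))^4.75 + ν·Q^9.4·(L/(gh_f))^5.2]^0.04
LQ²/(gh_f) = 0.002277; L/(gh_f) = 0.6367
Term 1 = ε^1.25·(…)^4.75 = 9.73×10^-20; Term 2 = ν·Q^9.4·(…)^5.2 = 3.06×10^-19
D = 0.66·(9.73×10^-20 + 3.06×10^-19)^0.04 = 0.1213 m = 121 mm
Check: V = 5.18 m/s, Re = 6.22×10^5, f = 0.01353, h_f = 30.9 m ≈ 32.5 m ✓

D ≈ 121 mm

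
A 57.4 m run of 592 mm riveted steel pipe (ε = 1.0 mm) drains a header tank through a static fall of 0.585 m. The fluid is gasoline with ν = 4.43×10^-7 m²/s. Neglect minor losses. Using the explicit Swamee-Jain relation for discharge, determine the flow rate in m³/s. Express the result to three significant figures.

Q ≈ 0.632 m³/s

Swamee-Jain (Type II): Q = -0.965·√(gD⁵h_f/L)·ln[ε/(3.7D) + √(3.17ν²L/(gD³h_f))]
√(gD⁵h_f/L) = √(9.81·0.592⁵·0.585/57.4) = 0.08526
ε/(3.7D) = 4.57×10^-4; √(3.17ν²L/(gD³h_f)) = 5.48×10^-6
Q = -0.965·0.08526·ln(4.620×10^-4) = 0.6319 m³/s
Check: V = 2.30 m/s, Re = 3.07×10^6, f = 0.02251, h_f = 0.586 m ≈ 0.585 m ✓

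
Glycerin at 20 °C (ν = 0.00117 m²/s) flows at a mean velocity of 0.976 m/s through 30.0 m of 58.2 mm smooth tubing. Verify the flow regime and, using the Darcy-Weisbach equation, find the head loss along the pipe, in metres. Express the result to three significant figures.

Re = VD/ν = 0.976·0.05820/0.00117 = 48.5 → laminar (Re < 2300)
f = 64/Re = 1.318
h_f = f(L/D)V²/(2g) = 1.318·(30.0/0.05820)·0.976²/(2·9.81) = 32.99 m

h_f ≈ 33.0 m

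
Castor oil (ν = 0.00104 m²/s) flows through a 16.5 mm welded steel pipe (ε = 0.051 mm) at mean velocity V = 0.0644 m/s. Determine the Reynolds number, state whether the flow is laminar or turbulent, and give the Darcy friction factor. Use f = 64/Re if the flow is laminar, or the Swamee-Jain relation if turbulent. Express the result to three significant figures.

Re ≈ 1.02; laminar; f = 64/Re ≈ 62.6

Re = VD/ν = 0.06440·0.0165/0.00104 = 1.02
Re < 2300 → laminar → f = 64/Re = 62.64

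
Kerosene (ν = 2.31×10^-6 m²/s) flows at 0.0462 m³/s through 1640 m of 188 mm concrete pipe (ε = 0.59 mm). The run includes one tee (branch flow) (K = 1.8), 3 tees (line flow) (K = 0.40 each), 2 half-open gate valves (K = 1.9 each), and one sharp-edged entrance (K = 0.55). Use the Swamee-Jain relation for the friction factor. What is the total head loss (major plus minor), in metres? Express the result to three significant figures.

H_L ≈ 35.1 m

V = 4Q/(πD²) = 1.664 m/s; V²/2g = 0.1412 m
Re = 1.35×10^5, ε/D = 0.00314 → f = 0.02767 (Swamee-Jain)
Major: h_f = f(L/D)·V²/2g = 0.02767·8723·0.1412 = 34.07 m
Minor: ΣK = 7.35; h_m = ΣK·V²/2g = 1.038 m
Total H_L = 34.07 + 1.038 = 35.11 m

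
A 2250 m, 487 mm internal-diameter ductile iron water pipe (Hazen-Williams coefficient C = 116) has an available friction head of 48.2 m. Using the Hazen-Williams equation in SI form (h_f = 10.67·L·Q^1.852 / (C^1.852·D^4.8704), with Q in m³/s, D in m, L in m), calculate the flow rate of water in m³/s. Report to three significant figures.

Rearranging: Q = [h_f·C^1.852·D^4.8704 / (10.67·L)]^(1/1.852)
Q = [48.2·116^1.852·0.487^4.8704 / (10.67·2250)]^0.540 = 0.6114 m³/s

Q ≈ 0.611 m³/s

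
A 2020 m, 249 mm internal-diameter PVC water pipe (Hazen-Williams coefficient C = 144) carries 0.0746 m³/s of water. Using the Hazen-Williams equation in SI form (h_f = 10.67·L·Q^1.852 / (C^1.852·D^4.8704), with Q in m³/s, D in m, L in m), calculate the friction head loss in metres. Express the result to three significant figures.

h_f ≈ 15.5 m

h_f = 10.67·2020·0.0746^1.852 / (144^1.852·0.249^4.8704) = 15.46 m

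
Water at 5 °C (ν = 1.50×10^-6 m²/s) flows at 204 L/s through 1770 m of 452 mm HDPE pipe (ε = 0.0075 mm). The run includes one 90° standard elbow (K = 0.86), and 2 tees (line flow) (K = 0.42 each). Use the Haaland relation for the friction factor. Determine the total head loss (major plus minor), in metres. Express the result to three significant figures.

V = 4Q/(πD²) = 1.271 m/s; V²/2g = 0.08238 m
Re = 3.83×10^5, ε/D = 1.66×10^-5 → f = 0.01387 (Haaland)
Major: h_f = f(L/D)·V²/2g = 0.01387·3916·0.08238 = 4.474 m
Minor: ΣK = 1.70; h_m = ΣK·V²/2g = 0.1400 m
Total H_L = 4.474 + 0.1400 = 4.614 m

H_L ≈ 4.61 m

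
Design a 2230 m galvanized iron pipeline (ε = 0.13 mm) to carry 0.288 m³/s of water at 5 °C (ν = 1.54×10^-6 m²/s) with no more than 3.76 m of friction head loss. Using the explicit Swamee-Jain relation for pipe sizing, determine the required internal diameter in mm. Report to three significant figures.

Swamee-Jain (Type III): D = 0.66·[ε^1.25·(LQ²/(gh_f))^4.75 + ν·Q^9.4·(L/(gh_f))^5.2]^0.04
LQ²/(gh_f) = 5.015; L/(gh_f) = 60.46
Term 1 = ε^1.25·(…)^4.75 = 0.0294; Term 2 = ν·Q^9.4·(…)^5.2 = 0.0234
D = 0.66·(0.0294 + 0.0234)^0.04 = 0.5868 m = 587 mm
Check: V = 1.07 m/s, Re = 4.06×10^5, f = 0.01600, h_f = 3.52 m ≈ 3.76 m ✓

D ≈ 587 mm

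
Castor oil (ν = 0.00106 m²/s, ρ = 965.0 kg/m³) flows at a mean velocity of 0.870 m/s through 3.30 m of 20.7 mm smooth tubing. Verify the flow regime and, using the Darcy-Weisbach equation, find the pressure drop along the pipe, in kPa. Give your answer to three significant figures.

Δp ≈ 219 kPa

Re = VD/ν = 0.870·0.02070/0.00106 = 17.0 → laminar (Re < 2300)
f = 64/Re = 3.767
h_f = f(L/D)V²/(2g) = 3.767·(3.30/0.02070)·0.870²/(2·9.81) = 23.17 m
Δp = ρg·h_f = 965.0·9.81·23.17 = 219.3 kPa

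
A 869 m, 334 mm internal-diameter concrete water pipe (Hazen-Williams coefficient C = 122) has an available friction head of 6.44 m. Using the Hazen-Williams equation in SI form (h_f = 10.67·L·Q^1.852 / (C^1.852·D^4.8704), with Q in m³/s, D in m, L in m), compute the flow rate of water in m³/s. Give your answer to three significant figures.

Rearranging: Q = [h_f·C^1.852·D^4.8704 / (10.67·L)]^(1/1.852)
Q = [6.44·122^1.852·0.334^4.8704 / (10.67·869)]^0.540 = 0.1345 m³/s

Q ≈ 0.134 m³/s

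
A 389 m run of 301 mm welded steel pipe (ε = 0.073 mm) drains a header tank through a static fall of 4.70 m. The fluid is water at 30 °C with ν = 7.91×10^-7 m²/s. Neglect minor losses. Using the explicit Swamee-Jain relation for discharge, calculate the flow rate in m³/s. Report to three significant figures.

Swamee-Jain (Type II): Q = -0.965·√(gD⁵h_f/L)·ln[ε/(3.7D) + √(3.17ν²L/(gD³h_f))]
√(gD⁵h_f/L) = √(9.81·0.301⁵·4.70/389) = 0.01711
ε/(3.7D) = 6.55×10^-5; √(3.17ν²L/(gD³h_f)) = 2.48×10^-5
Q = -0.965·0.01711·ln(9.032×10^-5) = 0.1538 m³/s
Check: V = 2.16 m/s, Re = 8.22×10^5, f = 0.01537, h_f = 4.73 m ≈ 4.70 m ✓

Q ≈ 0.154 m³/s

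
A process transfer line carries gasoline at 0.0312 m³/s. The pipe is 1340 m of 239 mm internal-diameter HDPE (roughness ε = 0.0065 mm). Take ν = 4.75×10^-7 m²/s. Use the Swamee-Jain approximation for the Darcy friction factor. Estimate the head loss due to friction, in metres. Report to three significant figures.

h_f ≈ 1.98 m

V = 4Q/(πD²) = 4·0.0312/(π·0.239²) = 0.6955 m/s
Re = VD/ν = 0.6955·0.239/4.75×10^-7 = 3.50×10^5 → turbulent
ε/D = 0.0065/239 = 2.72×10^-5
Swamee-Jain: f = 0.01431
h_f = f(L/D)V²/(2g) = 0.01431·(1340/0.239)·0.6955²/(2·9.81) = 1.978 m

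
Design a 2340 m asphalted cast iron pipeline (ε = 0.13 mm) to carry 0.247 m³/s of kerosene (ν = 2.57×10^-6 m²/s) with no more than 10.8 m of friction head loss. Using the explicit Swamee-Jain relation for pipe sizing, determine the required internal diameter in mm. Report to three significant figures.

Swamee-Jain (Type III): D = 0.66·[ε^1.25·(LQ²/(gh_f))^4.75 + ν·Q^9.4·(L/(gh_f))^5.2]^0.04
LQ²/(gh_f) = 1.347; L/(gh_f) = 22.09
Term 1 = ε^1.25·(…)^4.75 = 5.72×10^-5; Term 2 = ν·Q^9.4·(…)^5.2 = 4.91×10^-5
D = 0.66·(5.72×10^-5 + 4.91×10^-5)^0.04 = 0.4577 m = 458 mm
Check: V = 1.50 m/s, Re = 2.67×10^5, f = 0.01714, h_f = 10.1 m ≈ 10.8 m ✓

D ≈ 458 mm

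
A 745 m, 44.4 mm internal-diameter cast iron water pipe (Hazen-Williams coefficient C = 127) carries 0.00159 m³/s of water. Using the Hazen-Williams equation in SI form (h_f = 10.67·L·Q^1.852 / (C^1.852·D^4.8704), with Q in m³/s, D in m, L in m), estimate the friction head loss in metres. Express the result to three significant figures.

h_f ≈ 25.6 m

h_f = 10.67·745·0.00159^1.852 / (127^1.852·0.0444^4.8704) = 25.64 m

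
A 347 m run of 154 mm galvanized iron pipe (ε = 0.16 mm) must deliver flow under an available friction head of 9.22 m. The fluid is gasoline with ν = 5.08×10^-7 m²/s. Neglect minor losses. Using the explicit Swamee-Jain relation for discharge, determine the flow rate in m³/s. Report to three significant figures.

Swamee-Jain (Type II): Q = -0.965·√(gD⁵h_f/L)·ln[ε/(3.7D) + √(3.17ν²L/(gD³h_f))]
√(gD⁵h_f/L) = √(9.81·0.154⁵·9.22/347) = 0.004752
ε/(3.7D) = 2.81×10^-4; √(3.17ν²L/(gD³h_f)) = 2.93×10^-5
Q = -0.965·0.004752·ln(3.101×10^-4) = 0.03704 m³/s
Check: V = 1.99 m/s, Re = 6.03×10^5, f = 0.02042, h_f = 9.27 m ≈ 9.22 m ✓

Q ≈ 0.0370 m³/s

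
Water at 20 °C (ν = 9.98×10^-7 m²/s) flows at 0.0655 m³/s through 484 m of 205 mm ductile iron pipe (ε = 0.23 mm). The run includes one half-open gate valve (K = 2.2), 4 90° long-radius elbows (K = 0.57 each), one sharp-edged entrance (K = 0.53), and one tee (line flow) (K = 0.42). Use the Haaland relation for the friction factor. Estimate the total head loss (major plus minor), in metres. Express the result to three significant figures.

V = 4Q/(πD²) = 1.984 m/s; V²/2g = 0.2007 m
Re = 4.08×10^5, ε/D = 0.00112 → f = 0.02082 (Haaland)
Major: h_f = f(L/D)·V²/2g = 0.02082·2361·0.2007 = 9.869 m
Minor: ΣK = 5.43; h_m = ΣK·V²/2g = 1.090 m
Total H_L = 9.869 + 1.090 = 10.96 m

H_L ≈ 11.0 m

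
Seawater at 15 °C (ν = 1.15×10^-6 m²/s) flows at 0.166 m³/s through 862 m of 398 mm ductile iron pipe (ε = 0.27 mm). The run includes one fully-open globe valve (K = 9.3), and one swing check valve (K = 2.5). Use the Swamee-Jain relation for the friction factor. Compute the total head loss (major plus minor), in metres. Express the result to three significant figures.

H_L ≈ 4.78 m

V = 4Q/(πD²) = 1.334 m/s; V²/2g = 0.09074 m
Re = 4.62×10^5, ε/D = 6.78×10^-4 → f = 0.01887 (Swamee-Jain)
Major: h_f = f(L/D)·V²/2g = 0.01887·2166·0.09074 = 3.708 m
Minor: ΣK = 11.8; h_m = ΣK·V²/2g = 1.071 m
Total H_L = 3.708 + 1.071 = 4.779 m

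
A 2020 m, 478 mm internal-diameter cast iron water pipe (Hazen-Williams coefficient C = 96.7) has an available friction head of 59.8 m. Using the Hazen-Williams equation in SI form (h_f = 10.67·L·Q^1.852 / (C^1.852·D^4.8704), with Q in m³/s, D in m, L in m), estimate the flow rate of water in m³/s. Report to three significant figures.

Q ≈ 0.578 m³/s

Rearranging: Q = [h_f·C^1.852·D^4.8704 / (10.67·L)]^(1/1.852)
Q = [59.8·96.7^1.852·0.478^4.8704 / (10.67·2020)]^0.540 = 0.5778 m³/s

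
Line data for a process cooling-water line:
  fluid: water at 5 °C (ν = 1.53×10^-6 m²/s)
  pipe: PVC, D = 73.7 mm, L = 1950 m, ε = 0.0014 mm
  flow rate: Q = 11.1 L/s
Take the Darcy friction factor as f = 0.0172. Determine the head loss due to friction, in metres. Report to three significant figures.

h_f ≈ 157 m

V = 4Q/(πD²) = 4·0.0111/(π·0.0737²) = 2.602 m/s
h_f = f(L/D)V²/(2g) = 0.01720·(1950/0.0737)·2.602²/(2·9.81) = 157.0 m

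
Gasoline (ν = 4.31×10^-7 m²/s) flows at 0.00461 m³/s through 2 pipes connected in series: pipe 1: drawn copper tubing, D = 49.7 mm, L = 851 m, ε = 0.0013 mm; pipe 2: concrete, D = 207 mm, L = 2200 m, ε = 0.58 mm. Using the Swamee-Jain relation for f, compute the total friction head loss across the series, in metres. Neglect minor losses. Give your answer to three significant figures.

Pipe 1: V = 2.376 m/s, Re = 2.74×10^5, ε/D = 2.62×10^-5, f = 0.01491, h_1 = f(L/D)V²/2g = 73.47 m
Pipe 2: V = 0.1370 m/s, Re = 6.58×10^4, ε/D = 0.00280, f = 0.02795, h_2 = f(L/D)V²/2g = 0.2841 m
Series → Q common, losses add: H = Σh = 73.75 m

H ≈ 73.7 m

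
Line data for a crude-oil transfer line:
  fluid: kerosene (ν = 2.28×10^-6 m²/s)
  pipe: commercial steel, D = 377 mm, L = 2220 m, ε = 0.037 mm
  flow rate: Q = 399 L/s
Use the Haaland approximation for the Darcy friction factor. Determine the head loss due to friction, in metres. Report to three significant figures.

h_f ≈ 53.6 m

V = 4Q/(πD²) = 4·0.399/(π·0.377²) = 3.574 m/s
Re = VD/ν = 3.574·0.377/2.28×10^-6 = 5.91×10^5 → turbulent
ε/D = 0.037/377 = 9.81×10^-5
Haaland: f = 0.01398
h_f = f(L/D)V²/(2g) = 0.01398·(2220/0.377)·3.574²/(2·9.81) = 53.60 m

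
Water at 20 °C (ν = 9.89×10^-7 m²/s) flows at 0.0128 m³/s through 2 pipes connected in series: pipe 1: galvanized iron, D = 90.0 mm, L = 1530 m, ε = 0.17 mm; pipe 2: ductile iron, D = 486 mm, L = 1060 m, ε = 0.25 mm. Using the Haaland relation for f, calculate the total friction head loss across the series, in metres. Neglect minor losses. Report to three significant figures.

H ≈ 84.2 m

Pipe 1: V = 2.012 m/s, Re = 1.83×10^5, ε/D = 0.00189, f = 0.02400, h_1 = f(L/D)V²/2g = 84.19 m
Pipe 2: V = 0.06900 m/s, Re = 3.39×10^4, ε/D = 5.14×10^-4, f = 0.02392, h_2 = f(L/D)V²/2g = 0.01266 m
Series → Q common, losses add: H = Σh = 84.20 m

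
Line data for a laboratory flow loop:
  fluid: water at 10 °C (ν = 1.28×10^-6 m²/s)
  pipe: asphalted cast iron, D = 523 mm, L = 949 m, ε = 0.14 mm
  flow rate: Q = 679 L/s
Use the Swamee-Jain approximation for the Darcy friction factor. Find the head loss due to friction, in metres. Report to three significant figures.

h_f ≈ 14.1 m

V = 4Q/(πD²) = 4·0.679/(π·0.523²) = 3.161 m/s
Re = VD/ν = 3.161·0.523/1.28×10^-6 = 1.29×10^6 → turbulent
ε/D = 0.14/523 = 2.68×10^-4
Swamee-Jain: f = 0.01529
h_f = f(L/D)V²/(2g) = 0.01529·(949/0.523)·3.161²/(2·9.81) = 14.13 m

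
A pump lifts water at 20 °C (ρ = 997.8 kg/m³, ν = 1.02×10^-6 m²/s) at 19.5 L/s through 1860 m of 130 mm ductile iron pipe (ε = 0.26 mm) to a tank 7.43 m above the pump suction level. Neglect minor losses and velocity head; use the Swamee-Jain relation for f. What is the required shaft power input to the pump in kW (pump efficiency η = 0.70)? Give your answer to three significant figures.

P_shaft ≈ 12.6 kW

V = 4Q/(πD²) = 1.469 m/s; Re = 1.87×10^5; ε/D = 0.00200; f = 0.02455
h_f = f(L/D)V²/2g = 38.64 m
Total head H = z + h_f = 7.43 + 38.64 = 46.07 m
P_hyd = ρgQH = 997.8·9.81·0.0195·46.07 = 8.793 kW
P_shaft = P_hyd/η = 8.793/0.70 = 12.56 kW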